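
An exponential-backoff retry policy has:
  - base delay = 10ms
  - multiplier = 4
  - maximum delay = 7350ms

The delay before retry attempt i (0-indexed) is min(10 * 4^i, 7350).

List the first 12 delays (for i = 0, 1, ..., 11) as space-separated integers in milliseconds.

Computing each delay:
  i=0: min(10*4^0, 7350) = 10
  i=1: min(10*4^1, 7350) = 40
  i=2: min(10*4^2, 7350) = 160
  i=3: min(10*4^3, 7350) = 640
  i=4: min(10*4^4, 7350) = 2560
  i=5: min(10*4^5, 7350) = 7350
  i=6: min(10*4^6, 7350) = 7350
  i=7: min(10*4^7, 7350) = 7350
  i=8: min(10*4^8, 7350) = 7350
  i=9: min(10*4^9, 7350) = 7350
  i=10: min(10*4^10, 7350) = 7350
  i=11: min(10*4^11, 7350) = 7350

Answer: 10 40 160 640 2560 7350 7350 7350 7350 7350 7350 7350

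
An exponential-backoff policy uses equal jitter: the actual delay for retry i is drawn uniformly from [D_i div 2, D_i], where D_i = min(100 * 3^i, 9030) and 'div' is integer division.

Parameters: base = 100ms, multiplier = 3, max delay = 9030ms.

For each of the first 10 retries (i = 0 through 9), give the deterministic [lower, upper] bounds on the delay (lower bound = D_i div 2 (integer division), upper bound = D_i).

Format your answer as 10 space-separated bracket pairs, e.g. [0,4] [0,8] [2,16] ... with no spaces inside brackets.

Answer: [50,100] [150,300] [450,900] [1350,2700] [4050,8100] [4515,9030] [4515,9030] [4515,9030] [4515,9030] [4515,9030]

Derivation:
Computing bounds per retry:
  i=0: D_i=min(100*3^0,9030)=100, bounds=[50,100]
  i=1: D_i=min(100*3^1,9030)=300, bounds=[150,300]
  i=2: D_i=min(100*3^2,9030)=900, bounds=[450,900]
  i=3: D_i=min(100*3^3,9030)=2700, bounds=[1350,2700]
  i=4: D_i=min(100*3^4,9030)=8100, bounds=[4050,8100]
  i=5: D_i=min(100*3^5,9030)=9030, bounds=[4515,9030]
  i=6: D_i=min(100*3^6,9030)=9030, bounds=[4515,9030]
  i=7: D_i=min(100*3^7,9030)=9030, bounds=[4515,9030]
  i=8: D_i=min(100*3^8,9030)=9030, bounds=[4515,9030]
  i=9: D_i=min(100*3^9,9030)=9030, bounds=[4515,9030]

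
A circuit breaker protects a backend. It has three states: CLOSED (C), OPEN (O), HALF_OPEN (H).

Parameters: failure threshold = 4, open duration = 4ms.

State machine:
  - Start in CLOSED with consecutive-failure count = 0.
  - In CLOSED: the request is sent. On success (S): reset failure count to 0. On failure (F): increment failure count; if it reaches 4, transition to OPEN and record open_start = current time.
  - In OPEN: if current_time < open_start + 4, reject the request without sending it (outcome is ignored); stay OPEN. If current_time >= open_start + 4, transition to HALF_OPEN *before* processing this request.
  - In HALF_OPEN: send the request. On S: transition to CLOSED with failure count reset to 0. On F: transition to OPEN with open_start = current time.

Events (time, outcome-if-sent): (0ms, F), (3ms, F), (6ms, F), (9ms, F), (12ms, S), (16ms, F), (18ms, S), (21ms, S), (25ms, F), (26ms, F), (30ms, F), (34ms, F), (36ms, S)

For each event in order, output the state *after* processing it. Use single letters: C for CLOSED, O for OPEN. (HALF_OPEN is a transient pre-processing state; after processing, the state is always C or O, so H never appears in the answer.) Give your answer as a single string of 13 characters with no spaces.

State after each event:
  event#1 t=0ms outcome=F: state=CLOSED
  event#2 t=3ms outcome=F: state=CLOSED
  event#3 t=6ms outcome=F: state=CLOSED
  event#4 t=9ms outcome=F: state=OPEN
  event#5 t=12ms outcome=S: state=OPEN
  event#6 t=16ms outcome=F: state=OPEN
  event#7 t=18ms outcome=S: state=OPEN
  event#8 t=21ms outcome=S: state=CLOSED
  event#9 t=25ms outcome=F: state=CLOSED
  event#10 t=26ms outcome=F: state=CLOSED
  event#11 t=30ms outcome=F: state=CLOSED
  event#12 t=34ms outcome=F: state=OPEN
  event#13 t=36ms outcome=S: state=OPEN

Answer: CCCOOOOCCCCOO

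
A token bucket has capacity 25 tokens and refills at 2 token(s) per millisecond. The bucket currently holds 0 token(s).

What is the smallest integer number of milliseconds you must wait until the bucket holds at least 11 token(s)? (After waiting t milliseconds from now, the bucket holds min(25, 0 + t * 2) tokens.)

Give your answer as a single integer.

Answer: 6

Derivation:
Need 0 + t * 2 >= 11, so t >= 11/2.
Smallest integer t = ceil(11/2) = 6.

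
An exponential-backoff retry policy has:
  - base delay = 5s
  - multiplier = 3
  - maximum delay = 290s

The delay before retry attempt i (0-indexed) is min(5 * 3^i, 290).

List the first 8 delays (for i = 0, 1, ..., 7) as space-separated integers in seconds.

Computing each delay:
  i=0: min(5*3^0, 290) = 5
  i=1: min(5*3^1, 290) = 15
  i=2: min(5*3^2, 290) = 45
  i=3: min(5*3^3, 290) = 135
  i=4: min(5*3^4, 290) = 290
  i=5: min(5*3^5, 290) = 290
  i=6: min(5*3^6, 290) = 290
  i=7: min(5*3^7, 290) = 290

Answer: 5 15 45 135 290 290 290 290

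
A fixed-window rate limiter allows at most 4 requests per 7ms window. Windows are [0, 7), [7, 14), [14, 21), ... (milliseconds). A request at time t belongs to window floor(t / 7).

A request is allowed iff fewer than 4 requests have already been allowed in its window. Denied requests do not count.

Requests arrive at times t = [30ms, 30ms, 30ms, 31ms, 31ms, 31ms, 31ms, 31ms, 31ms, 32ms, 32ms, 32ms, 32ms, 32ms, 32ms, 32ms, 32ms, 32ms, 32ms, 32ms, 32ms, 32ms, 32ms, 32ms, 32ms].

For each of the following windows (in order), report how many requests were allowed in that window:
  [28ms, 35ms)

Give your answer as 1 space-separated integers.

Processing requests:
  req#1 t=30ms (window 4): ALLOW
  req#2 t=30ms (window 4): ALLOW
  req#3 t=30ms (window 4): ALLOW
  req#4 t=31ms (window 4): ALLOW
  req#5 t=31ms (window 4): DENY
  req#6 t=31ms (window 4): DENY
  req#7 t=31ms (window 4): DENY
  req#8 t=31ms (window 4): DENY
  req#9 t=31ms (window 4): DENY
  req#10 t=32ms (window 4): DENY
  req#11 t=32ms (window 4): DENY
  req#12 t=32ms (window 4): DENY
  req#13 t=32ms (window 4): DENY
  req#14 t=32ms (window 4): DENY
  req#15 t=32ms (window 4): DENY
  req#16 t=32ms (window 4): DENY
  req#17 t=32ms (window 4): DENY
  req#18 t=32ms (window 4): DENY
  req#19 t=32ms (window 4): DENY
  req#20 t=32ms (window 4): DENY
  req#21 t=32ms (window 4): DENY
  req#22 t=32ms (window 4): DENY
  req#23 t=32ms (window 4): DENY
  req#24 t=32ms (window 4): DENY
  req#25 t=32ms (window 4): DENY

Allowed counts by window: 4

Answer: 4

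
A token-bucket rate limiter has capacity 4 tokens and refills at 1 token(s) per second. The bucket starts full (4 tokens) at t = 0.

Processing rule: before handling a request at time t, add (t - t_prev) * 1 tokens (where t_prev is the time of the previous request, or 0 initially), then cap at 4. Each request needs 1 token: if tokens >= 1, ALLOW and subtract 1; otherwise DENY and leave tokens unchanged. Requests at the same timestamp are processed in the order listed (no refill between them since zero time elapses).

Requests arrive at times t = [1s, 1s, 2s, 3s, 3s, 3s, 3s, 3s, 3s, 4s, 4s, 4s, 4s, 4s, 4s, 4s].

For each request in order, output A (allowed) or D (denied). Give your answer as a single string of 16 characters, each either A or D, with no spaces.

Simulating step by step:
  req#1 t=1s: ALLOW
  req#2 t=1s: ALLOW
  req#3 t=2s: ALLOW
  req#4 t=3s: ALLOW
  req#5 t=3s: ALLOW
  req#6 t=3s: ALLOW
  req#7 t=3s: DENY
  req#8 t=3s: DENY
  req#9 t=3s: DENY
  req#10 t=4s: ALLOW
  req#11 t=4s: DENY
  req#12 t=4s: DENY
  req#13 t=4s: DENY
  req#14 t=4s: DENY
  req#15 t=4s: DENY
  req#16 t=4s: DENY

Answer: AAAAAADDDADDDDDD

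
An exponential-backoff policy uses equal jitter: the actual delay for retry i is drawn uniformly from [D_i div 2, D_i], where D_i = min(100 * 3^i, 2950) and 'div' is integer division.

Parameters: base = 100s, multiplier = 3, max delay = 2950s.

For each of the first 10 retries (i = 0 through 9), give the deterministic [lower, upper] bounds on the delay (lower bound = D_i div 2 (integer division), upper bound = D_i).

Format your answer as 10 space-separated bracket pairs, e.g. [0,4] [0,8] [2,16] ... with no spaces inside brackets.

Answer: [50,100] [150,300] [450,900] [1350,2700] [1475,2950] [1475,2950] [1475,2950] [1475,2950] [1475,2950] [1475,2950]

Derivation:
Computing bounds per retry:
  i=0: D_i=min(100*3^0,2950)=100, bounds=[50,100]
  i=1: D_i=min(100*3^1,2950)=300, bounds=[150,300]
  i=2: D_i=min(100*3^2,2950)=900, bounds=[450,900]
  i=3: D_i=min(100*3^3,2950)=2700, bounds=[1350,2700]
  i=4: D_i=min(100*3^4,2950)=2950, bounds=[1475,2950]
  i=5: D_i=min(100*3^5,2950)=2950, bounds=[1475,2950]
  i=6: D_i=min(100*3^6,2950)=2950, bounds=[1475,2950]
  i=7: D_i=min(100*3^7,2950)=2950, bounds=[1475,2950]
  i=8: D_i=min(100*3^8,2950)=2950, bounds=[1475,2950]
  i=9: D_i=min(100*3^9,2950)=2950, bounds=[1475,2950]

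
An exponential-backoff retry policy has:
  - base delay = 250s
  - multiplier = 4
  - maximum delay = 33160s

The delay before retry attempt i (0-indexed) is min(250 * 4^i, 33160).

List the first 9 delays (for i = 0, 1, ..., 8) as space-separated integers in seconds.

Answer: 250 1000 4000 16000 33160 33160 33160 33160 33160

Derivation:
Computing each delay:
  i=0: min(250*4^0, 33160) = 250
  i=1: min(250*4^1, 33160) = 1000
  i=2: min(250*4^2, 33160) = 4000
  i=3: min(250*4^3, 33160) = 16000
  i=4: min(250*4^4, 33160) = 33160
  i=5: min(250*4^5, 33160) = 33160
  i=6: min(250*4^6, 33160) = 33160
  i=7: min(250*4^7, 33160) = 33160
  i=8: min(250*4^8, 33160) = 33160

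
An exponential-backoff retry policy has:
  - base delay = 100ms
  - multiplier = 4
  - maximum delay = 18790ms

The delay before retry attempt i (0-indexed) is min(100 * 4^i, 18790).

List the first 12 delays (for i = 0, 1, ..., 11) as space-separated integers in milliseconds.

Computing each delay:
  i=0: min(100*4^0, 18790) = 100
  i=1: min(100*4^1, 18790) = 400
  i=2: min(100*4^2, 18790) = 1600
  i=3: min(100*4^3, 18790) = 6400
  i=4: min(100*4^4, 18790) = 18790
  i=5: min(100*4^5, 18790) = 18790
  i=6: min(100*4^6, 18790) = 18790
  i=7: min(100*4^7, 18790) = 18790
  i=8: min(100*4^8, 18790) = 18790
  i=9: min(100*4^9, 18790) = 18790
  i=10: min(100*4^10, 18790) = 18790
  i=11: min(100*4^11, 18790) = 18790

Answer: 100 400 1600 6400 18790 18790 18790 18790 18790 18790 18790 18790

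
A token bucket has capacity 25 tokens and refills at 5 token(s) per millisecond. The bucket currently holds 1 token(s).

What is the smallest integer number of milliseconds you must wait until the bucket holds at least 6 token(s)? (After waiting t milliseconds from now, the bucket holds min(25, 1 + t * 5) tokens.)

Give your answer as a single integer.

Answer: 1

Derivation:
Need 1 + t * 5 >= 6, so t >= 5/5.
Smallest integer t = ceil(5/5) = 1.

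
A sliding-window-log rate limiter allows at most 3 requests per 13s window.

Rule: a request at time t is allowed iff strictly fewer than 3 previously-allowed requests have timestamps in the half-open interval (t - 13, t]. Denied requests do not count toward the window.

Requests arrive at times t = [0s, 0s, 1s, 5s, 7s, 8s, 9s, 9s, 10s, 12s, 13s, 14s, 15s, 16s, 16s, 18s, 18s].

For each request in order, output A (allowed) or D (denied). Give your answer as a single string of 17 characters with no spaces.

Answer: AAADDDDDDDAAADDDD

Derivation:
Tracking allowed requests in the window:
  req#1 t=0s: ALLOW
  req#2 t=0s: ALLOW
  req#3 t=1s: ALLOW
  req#4 t=5s: DENY
  req#5 t=7s: DENY
  req#6 t=8s: DENY
  req#7 t=9s: DENY
  req#8 t=9s: DENY
  req#9 t=10s: DENY
  req#10 t=12s: DENY
  req#11 t=13s: ALLOW
  req#12 t=14s: ALLOW
  req#13 t=15s: ALLOW
  req#14 t=16s: DENY
  req#15 t=16s: DENY
  req#16 t=18s: DENY
  req#17 t=18s: DENY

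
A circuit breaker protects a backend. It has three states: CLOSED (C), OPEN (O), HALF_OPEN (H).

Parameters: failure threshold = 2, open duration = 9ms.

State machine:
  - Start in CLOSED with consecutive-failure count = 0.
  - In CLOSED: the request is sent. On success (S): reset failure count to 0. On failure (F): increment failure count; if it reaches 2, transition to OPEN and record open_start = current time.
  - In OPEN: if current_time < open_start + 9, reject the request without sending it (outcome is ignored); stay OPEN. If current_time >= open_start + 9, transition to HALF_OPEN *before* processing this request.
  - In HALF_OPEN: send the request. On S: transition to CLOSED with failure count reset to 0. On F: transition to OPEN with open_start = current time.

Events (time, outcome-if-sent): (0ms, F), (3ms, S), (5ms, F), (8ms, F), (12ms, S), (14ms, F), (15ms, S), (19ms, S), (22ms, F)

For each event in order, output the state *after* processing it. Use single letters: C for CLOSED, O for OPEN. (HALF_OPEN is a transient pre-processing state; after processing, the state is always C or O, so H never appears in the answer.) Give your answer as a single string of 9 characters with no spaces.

Answer: CCCOOOOCC

Derivation:
State after each event:
  event#1 t=0ms outcome=F: state=CLOSED
  event#2 t=3ms outcome=S: state=CLOSED
  event#3 t=5ms outcome=F: state=CLOSED
  event#4 t=8ms outcome=F: state=OPEN
  event#5 t=12ms outcome=S: state=OPEN
  event#6 t=14ms outcome=F: state=OPEN
  event#7 t=15ms outcome=S: state=OPEN
  event#8 t=19ms outcome=S: state=CLOSED
  event#9 t=22ms outcome=F: state=CLOSED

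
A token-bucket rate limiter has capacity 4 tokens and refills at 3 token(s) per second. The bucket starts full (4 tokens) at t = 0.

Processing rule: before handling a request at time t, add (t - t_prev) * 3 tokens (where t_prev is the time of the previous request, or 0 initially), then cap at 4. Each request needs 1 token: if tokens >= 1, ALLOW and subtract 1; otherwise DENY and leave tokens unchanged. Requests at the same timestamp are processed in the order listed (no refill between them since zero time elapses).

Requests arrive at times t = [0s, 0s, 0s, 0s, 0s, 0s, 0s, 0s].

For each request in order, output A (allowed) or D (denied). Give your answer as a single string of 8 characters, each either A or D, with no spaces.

Simulating step by step:
  req#1 t=0s: ALLOW
  req#2 t=0s: ALLOW
  req#3 t=0s: ALLOW
  req#4 t=0s: ALLOW
  req#5 t=0s: DENY
  req#6 t=0s: DENY
  req#7 t=0s: DENY
  req#8 t=0s: DENY

Answer: AAAADDDD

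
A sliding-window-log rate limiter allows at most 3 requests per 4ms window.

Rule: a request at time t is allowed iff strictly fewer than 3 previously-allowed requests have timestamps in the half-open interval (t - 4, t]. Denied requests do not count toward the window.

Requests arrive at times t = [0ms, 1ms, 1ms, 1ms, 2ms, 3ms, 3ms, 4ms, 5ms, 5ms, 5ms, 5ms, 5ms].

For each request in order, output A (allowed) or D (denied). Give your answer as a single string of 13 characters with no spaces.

Tracking allowed requests in the window:
  req#1 t=0ms: ALLOW
  req#2 t=1ms: ALLOW
  req#3 t=1ms: ALLOW
  req#4 t=1ms: DENY
  req#5 t=2ms: DENY
  req#6 t=3ms: DENY
  req#7 t=3ms: DENY
  req#8 t=4ms: ALLOW
  req#9 t=5ms: ALLOW
  req#10 t=5ms: ALLOW
  req#11 t=5ms: DENY
  req#12 t=5ms: DENY
  req#13 t=5ms: DENY

Answer: AAADDDDAAADDD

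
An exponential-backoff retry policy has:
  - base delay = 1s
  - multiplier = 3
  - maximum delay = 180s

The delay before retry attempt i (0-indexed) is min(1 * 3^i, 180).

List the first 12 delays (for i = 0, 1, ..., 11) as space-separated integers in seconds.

Computing each delay:
  i=0: min(1*3^0, 180) = 1
  i=1: min(1*3^1, 180) = 3
  i=2: min(1*3^2, 180) = 9
  i=3: min(1*3^3, 180) = 27
  i=4: min(1*3^4, 180) = 81
  i=5: min(1*3^5, 180) = 180
  i=6: min(1*3^6, 180) = 180
  i=7: min(1*3^7, 180) = 180
  i=8: min(1*3^8, 180) = 180
  i=9: min(1*3^9, 180) = 180
  i=10: min(1*3^10, 180) = 180
  i=11: min(1*3^11, 180) = 180

Answer: 1 3 9 27 81 180 180 180 180 180 180 180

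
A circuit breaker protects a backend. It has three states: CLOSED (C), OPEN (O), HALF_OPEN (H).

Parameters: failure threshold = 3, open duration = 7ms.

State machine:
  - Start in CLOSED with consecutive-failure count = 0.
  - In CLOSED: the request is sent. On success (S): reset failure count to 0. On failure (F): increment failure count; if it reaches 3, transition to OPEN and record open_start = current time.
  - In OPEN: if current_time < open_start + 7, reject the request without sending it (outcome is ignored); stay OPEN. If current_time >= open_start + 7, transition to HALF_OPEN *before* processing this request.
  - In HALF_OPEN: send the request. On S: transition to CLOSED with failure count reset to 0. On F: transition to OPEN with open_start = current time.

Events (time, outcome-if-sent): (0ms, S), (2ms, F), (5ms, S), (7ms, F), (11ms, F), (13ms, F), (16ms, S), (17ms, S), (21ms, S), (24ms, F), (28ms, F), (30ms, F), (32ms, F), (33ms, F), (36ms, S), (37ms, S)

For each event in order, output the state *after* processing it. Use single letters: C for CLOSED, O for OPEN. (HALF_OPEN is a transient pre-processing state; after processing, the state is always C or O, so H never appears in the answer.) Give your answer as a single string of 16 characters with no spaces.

State after each event:
  event#1 t=0ms outcome=S: state=CLOSED
  event#2 t=2ms outcome=F: state=CLOSED
  event#3 t=5ms outcome=S: state=CLOSED
  event#4 t=7ms outcome=F: state=CLOSED
  event#5 t=11ms outcome=F: state=CLOSED
  event#6 t=13ms outcome=F: state=OPEN
  event#7 t=16ms outcome=S: state=OPEN
  event#8 t=17ms outcome=S: state=OPEN
  event#9 t=21ms outcome=S: state=CLOSED
  event#10 t=24ms outcome=F: state=CLOSED
  event#11 t=28ms outcome=F: state=CLOSED
  event#12 t=30ms outcome=F: state=OPEN
  event#13 t=32ms outcome=F: state=OPEN
  event#14 t=33ms outcome=F: state=OPEN
  event#15 t=36ms outcome=S: state=OPEN
  event#16 t=37ms outcome=S: state=CLOSED

Answer: CCCCCOOOCCCOOOOC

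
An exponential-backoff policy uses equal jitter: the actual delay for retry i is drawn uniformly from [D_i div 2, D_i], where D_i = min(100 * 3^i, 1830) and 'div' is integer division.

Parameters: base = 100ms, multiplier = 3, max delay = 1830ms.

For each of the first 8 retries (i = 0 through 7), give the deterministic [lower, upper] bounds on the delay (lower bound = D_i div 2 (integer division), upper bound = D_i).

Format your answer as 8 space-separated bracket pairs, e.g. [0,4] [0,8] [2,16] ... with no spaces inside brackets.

Answer: [50,100] [150,300] [450,900] [915,1830] [915,1830] [915,1830] [915,1830] [915,1830]

Derivation:
Computing bounds per retry:
  i=0: D_i=min(100*3^0,1830)=100, bounds=[50,100]
  i=1: D_i=min(100*3^1,1830)=300, bounds=[150,300]
  i=2: D_i=min(100*3^2,1830)=900, bounds=[450,900]
  i=3: D_i=min(100*3^3,1830)=1830, bounds=[915,1830]
  i=4: D_i=min(100*3^4,1830)=1830, bounds=[915,1830]
  i=5: D_i=min(100*3^5,1830)=1830, bounds=[915,1830]
  i=6: D_i=min(100*3^6,1830)=1830, bounds=[915,1830]
  i=7: D_i=min(100*3^7,1830)=1830, bounds=[915,1830]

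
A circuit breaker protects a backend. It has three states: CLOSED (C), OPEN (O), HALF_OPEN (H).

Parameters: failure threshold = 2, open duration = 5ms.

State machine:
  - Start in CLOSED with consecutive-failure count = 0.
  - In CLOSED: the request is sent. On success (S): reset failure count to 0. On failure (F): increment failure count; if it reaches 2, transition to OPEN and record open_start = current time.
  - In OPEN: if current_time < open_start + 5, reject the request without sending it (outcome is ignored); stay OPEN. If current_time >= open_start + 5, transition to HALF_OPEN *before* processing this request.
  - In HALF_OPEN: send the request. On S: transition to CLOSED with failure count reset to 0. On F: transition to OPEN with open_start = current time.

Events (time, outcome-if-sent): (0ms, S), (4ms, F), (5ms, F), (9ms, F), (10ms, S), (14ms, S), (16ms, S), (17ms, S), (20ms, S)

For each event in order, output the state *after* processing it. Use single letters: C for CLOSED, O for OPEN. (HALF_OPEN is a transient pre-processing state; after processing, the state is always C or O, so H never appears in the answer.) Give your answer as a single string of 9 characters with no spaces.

State after each event:
  event#1 t=0ms outcome=S: state=CLOSED
  event#2 t=4ms outcome=F: state=CLOSED
  event#3 t=5ms outcome=F: state=OPEN
  event#4 t=9ms outcome=F: state=OPEN
  event#5 t=10ms outcome=S: state=CLOSED
  event#6 t=14ms outcome=S: state=CLOSED
  event#7 t=16ms outcome=S: state=CLOSED
  event#8 t=17ms outcome=S: state=CLOSED
  event#9 t=20ms outcome=S: state=CLOSED

Answer: CCOOCCCCC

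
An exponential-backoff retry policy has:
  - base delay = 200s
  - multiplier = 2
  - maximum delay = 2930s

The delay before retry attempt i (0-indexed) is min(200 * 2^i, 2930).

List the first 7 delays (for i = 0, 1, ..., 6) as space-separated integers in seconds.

Answer: 200 400 800 1600 2930 2930 2930

Derivation:
Computing each delay:
  i=0: min(200*2^0, 2930) = 200
  i=1: min(200*2^1, 2930) = 400
  i=2: min(200*2^2, 2930) = 800
  i=3: min(200*2^3, 2930) = 1600
  i=4: min(200*2^4, 2930) = 2930
  i=5: min(200*2^5, 2930) = 2930
  i=6: min(200*2^6, 2930) = 2930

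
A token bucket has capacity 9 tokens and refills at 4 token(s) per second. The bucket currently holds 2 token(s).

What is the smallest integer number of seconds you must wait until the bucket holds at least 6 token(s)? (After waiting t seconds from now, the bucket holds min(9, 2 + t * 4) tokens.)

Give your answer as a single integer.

Need 2 + t * 4 >= 6, so t >= 4/4.
Smallest integer t = ceil(4/4) = 1.

Answer: 1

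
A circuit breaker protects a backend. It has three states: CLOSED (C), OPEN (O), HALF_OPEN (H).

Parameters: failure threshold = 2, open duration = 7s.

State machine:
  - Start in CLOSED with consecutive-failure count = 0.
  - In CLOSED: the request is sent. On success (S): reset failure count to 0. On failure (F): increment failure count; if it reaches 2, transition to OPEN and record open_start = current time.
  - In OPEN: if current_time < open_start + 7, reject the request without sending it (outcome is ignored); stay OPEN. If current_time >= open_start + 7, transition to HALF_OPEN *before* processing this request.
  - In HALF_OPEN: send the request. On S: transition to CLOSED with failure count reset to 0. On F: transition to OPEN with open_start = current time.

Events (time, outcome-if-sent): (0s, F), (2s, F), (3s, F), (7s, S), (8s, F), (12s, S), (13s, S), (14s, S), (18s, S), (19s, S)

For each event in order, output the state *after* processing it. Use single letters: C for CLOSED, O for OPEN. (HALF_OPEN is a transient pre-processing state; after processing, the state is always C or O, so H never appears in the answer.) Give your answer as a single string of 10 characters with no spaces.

State after each event:
  event#1 t=0s outcome=F: state=CLOSED
  event#2 t=2s outcome=F: state=OPEN
  event#3 t=3s outcome=F: state=OPEN
  event#4 t=7s outcome=S: state=OPEN
  event#5 t=8s outcome=F: state=OPEN
  event#6 t=12s outcome=S: state=CLOSED
  event#7 t=13s outcome=S: state=CLOSED
  event#8 t=14s outcome=S: state=CLOSED
  event#9 t=18s outcome=S: state=CLOSED
  event#10 t=19s outcome=S: state=CLOSED

Answer: COOOOCCCCC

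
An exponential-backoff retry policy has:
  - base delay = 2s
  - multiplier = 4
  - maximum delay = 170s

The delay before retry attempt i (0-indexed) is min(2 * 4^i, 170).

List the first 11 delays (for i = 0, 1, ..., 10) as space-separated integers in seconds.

Computing each delay:
  i=0: min(2*4^0, 170) = 2
  i=1: min(2*4^1, 170) = 8
  i=2: min(2*4^2, 170) = 32
  i=3: min(2*4^3, 170) = 128
  i=4: min(2*4^4, 170) = 170
  i=5: min(2*4^5, 170) = 170
  i=6: min(2*4^6, 170) = 170
  i=7: min(2*4^7, 170) = 170
  i=8: min(2*4^8, 170) = 170
  i=9: min(2*4^9, 170) = 170
  i=10: min(2*4^10, 170) = 170

Answer: 2 8 32 128 170 170 170 170 170 170 170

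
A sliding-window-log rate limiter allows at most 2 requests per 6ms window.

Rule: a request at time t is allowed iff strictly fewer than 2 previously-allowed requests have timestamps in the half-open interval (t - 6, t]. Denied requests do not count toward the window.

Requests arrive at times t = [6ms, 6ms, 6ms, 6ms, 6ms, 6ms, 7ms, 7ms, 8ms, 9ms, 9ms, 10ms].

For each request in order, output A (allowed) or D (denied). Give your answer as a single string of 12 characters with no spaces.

Answer: AADDDDDDDDDD

Derivation:
Tracking allowed requests in the window:
  req#1 t=6ms: ALLOW
  req#2 t=6ms: ALLOW
  req#3 t=6ms: DENY
  req#4 t=6ms: DENY
  req#5 t=6ms: DENY
  req#6 t=6ms: DENY
  req#7 t=7ms: DENY
  req#8 t=7ms: DENY
  req#9 t=8ms: DENY
  req#10 t=9ms: DENY
  req#11 t=9ms: DENY
  req#12 t=10ms: DENY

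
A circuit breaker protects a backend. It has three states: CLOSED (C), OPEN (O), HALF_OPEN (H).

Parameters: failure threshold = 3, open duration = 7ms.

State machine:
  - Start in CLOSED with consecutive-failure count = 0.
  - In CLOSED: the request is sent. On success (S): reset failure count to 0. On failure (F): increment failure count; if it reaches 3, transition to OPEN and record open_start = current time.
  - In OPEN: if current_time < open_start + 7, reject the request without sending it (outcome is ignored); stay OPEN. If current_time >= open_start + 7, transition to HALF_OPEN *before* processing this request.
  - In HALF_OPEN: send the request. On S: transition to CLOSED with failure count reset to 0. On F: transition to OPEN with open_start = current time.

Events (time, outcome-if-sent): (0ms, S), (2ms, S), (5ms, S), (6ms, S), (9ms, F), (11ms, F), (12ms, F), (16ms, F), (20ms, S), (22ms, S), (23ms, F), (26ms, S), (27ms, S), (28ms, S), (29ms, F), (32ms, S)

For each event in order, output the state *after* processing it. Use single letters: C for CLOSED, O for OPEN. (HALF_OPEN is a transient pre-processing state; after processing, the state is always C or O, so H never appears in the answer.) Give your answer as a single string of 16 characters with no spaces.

Answer: CCCCCCOOCCCCCCCC

Derivation:
State after each event:
  event#1 t=0ms outcome=S: state=CLOSED
  event#2 t=2ms outcome=S: state=CLOSED
  event#3 t=5ms outcome=S: state=CLOSED
  event#4 t=6ms outcome=S: state=CLOSED
  event#5 t=9ms outcome=F: state=CLOSED
  event#6 t=11ms outcome=F: state=CLOSED
  event#7 t=12ms outcome=F: state=OPEN
  event#8 t=16ms outcome=F: state=OPEN
  event#9 t=20ms outcome=S: state=CLOSED
  event#10 t=22ms outcome=S: state=CLOSED
  event#11 t=23ms outcome=F: state=CLOSED
  event#12 t=26ms outcome=S: state=CLOSED
  event#13 t=27ms outcome=S: state=CLOSED
  event#14 t=28ms outcome=S: state=CLOSED
  event#15 t=29ms outcome=F: state=CLOSED
  event#16 t=32ms outcome=S: state=CLOSED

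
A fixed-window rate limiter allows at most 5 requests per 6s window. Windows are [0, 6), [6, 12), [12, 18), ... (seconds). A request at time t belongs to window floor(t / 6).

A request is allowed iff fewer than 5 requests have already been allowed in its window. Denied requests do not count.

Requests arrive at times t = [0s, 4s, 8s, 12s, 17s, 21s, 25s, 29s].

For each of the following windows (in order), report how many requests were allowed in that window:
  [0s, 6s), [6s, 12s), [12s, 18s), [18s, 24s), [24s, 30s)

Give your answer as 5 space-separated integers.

Answer: 2 1 2 1 2

Derivation:
Processing requests:
  req#1 t=0s (window 0): ALLOW
  req#2 t=4s (window 0): ALLOW
  req#3 t=8s (window 1): ALLOW
  req#4 t=12s (window 2): ALLOW
  req#5 t=17s (window 2): ALLOW
  req#6 t=21s (window 3): ALLOW
  req#7 t=25s (window 4): ALLOW
  req#8 t=29s (window 4): ALLOW

Allowed counts by window: 2 1 2 1 2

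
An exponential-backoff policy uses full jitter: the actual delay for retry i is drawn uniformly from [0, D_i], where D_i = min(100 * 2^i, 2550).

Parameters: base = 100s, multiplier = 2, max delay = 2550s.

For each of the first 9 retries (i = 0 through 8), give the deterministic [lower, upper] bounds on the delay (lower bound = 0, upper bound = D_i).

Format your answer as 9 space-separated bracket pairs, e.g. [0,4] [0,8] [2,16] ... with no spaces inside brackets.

Answer: [0,100] [0,200] [0,400] [0,800] [0,1600] [0,2550] [0,2550] [0,2550] [0,2550]

Derivation:
Computing bounds per retry:
  i=0: D_i=min(100*2^0,2550)=100, bounds=[0,100]
  i=1: D_i=min(100*2^1,2550)=200, bounds=[0,200]
  i=2: D_i=min(100*2^2,2550)=400, bounds=[0,400]
  i=3: D_i=min(100*2^3,2550)=800, bounds=[0,800]
  i=4: D_i=min(100*2^4,2550)=1600, bounds=[0,1600]
  i=5: D_i=min(100*2^5,2550)=2550, bounds=[0,2550]
  i=6: D_i=min(100*2^6,2550)=2550, bounds=[0,2550]
  i=7: D_i=min(100*2^7,2550)=2550, bounds=[0,2550]
  i=8: D_i=min(100*2^8,2550)=2550, bounds=[0,2550]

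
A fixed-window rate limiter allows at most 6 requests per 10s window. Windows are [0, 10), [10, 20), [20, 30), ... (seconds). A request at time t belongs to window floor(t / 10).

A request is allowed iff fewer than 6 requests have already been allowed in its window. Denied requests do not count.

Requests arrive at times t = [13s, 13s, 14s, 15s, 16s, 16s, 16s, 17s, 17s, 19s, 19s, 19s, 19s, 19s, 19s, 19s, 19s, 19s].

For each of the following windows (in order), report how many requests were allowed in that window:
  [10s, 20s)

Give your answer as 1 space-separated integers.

Answer: 6

Derivation:
Processing requests:
  req#1 t=13s (window 1): ALLOW
  req#2 t=13s (window 1): ALLOW
  req#3 t=14s (window 1): ALLOW
  req#4 t=15s (window 1): ALLOW
  req#5 t=16s (window 1): ALLOW
  req#6 t=16s (window 1): ALLOW
  req#7 t=16s (window 1): DENY
  req#8 t=17s (window 1): DENY
  req#9 t=17s (window 1): DENY
  req#10 t=19s (window 1): DENY
  req#11 t=19s (window 1): DENY
  req#12 t=19s (window 1): DENY
  req#13 t=19s (window 1): DENY
  req#14 t=19s (window 1): DENY
  req#15 t=19s (window 1): DENY
  req#16 t=19s (window 1): DENY
  req#17 t=19s (window 1): DENY
  req#18 t=19s (window 1): DENY

Allowed counts by window: 6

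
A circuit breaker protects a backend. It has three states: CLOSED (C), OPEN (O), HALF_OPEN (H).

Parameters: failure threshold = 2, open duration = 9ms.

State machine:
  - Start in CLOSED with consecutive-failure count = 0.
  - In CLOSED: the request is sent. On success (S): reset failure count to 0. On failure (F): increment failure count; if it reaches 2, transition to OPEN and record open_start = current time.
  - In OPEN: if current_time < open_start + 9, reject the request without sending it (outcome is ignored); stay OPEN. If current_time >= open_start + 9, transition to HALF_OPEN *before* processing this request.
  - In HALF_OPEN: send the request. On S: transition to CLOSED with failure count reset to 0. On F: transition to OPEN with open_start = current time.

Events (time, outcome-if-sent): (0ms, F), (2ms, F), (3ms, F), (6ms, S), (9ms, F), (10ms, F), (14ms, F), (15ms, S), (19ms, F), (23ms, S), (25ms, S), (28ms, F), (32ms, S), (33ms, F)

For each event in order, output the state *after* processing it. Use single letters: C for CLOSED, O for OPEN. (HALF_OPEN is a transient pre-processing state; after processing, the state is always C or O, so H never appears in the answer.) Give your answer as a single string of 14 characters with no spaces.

State after each event:
  event#1 t=0ms outcome=F: state=CLOSED
  event#2 t=2ms outcome=F: state=OPEN
  event#3 t=3ms outcome=F: state=OPEN
  event#4 t=6ms outcome=S: state=OPEN
  event#5 t=9ms outcome=F: state=OPEN
  event#6 t=10ms outcome=F: state=OPEN
  event#7 t=14ms outcome=F: state=OPEN
  event#8 t=15ms outcome=S: state=OPEN
  event#9 t=19ms outcome=F: state=OPEN
  event#10 t=23ms outcome=S: state=CLOSED
  event#11 t=25ms outcome=S: state=CLOSED
  event#12 t=28ms outcome=F: state=CLOSED
  event#13 t=32ms outcome=S: state=CLOSED
  event#14 t=33ms outcome=F: state=CLOSED

Answer: COOOOOOOOCCCCC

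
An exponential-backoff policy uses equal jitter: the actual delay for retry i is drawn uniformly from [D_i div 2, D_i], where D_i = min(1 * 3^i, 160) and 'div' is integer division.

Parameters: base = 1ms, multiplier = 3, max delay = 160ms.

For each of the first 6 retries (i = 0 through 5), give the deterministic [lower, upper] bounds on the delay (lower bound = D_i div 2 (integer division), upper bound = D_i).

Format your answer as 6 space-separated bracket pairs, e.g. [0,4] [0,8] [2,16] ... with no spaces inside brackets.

Answer: [0,1] [1,3] [4,9] [13,27] [40,81] [80,160]

Derivation:
Computing bounds per retry:
  i=0: D_i=min(1*3^0,160)=1, bounds=[0,1]
  i=1: D_i=min(1*3^1,160)=3, bounds=[1,3]
  i=2: D_i=min(1*3^2,160)=9, bounds=[4,9]
  i=3: D_i=min(1*3^3,160)=27, bounds=[13,27]
  i=4: D_i=min(1*3^4,160)=81, bounds=[40,81]
  i=5: D_i=min(1*3^5,160)=160, bounds=[80,160]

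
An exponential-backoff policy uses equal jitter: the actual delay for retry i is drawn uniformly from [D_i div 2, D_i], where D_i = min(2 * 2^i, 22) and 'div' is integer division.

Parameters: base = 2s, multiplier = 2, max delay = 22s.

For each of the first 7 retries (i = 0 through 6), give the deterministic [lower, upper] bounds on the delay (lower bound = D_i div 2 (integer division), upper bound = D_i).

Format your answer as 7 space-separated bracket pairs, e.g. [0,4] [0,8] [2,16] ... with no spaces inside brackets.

Answer: [1,2] [2,4] [4,8] [8,16] [11,22] [11,22] [11,22]

Derivation:
Computing bounds per retry:
  i=0: D_i=min(2*2^0,22)=2, bounds=[1,2]
  i=1: D_i=min(2*2^1,22)=4, bounds=[2,4]
  i=2: D_i=min(2*2^2,22)=8, bounds=[4,8]
  i=3: D_i=min(2*2^3,22)=16, bounds=[8,16]
  i=4: D_i=min(2*2^4,22)=22, bounds=[11,22]
  i=5: D_i=min(2*2^5,22)=22, bounds=[11,22]
  i=6: D_i=min(2*2^6,22)=22, bounds=[11,22]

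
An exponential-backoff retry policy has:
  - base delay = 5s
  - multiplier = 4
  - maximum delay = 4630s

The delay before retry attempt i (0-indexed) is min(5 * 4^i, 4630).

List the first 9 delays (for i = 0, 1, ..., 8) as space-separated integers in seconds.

Answer: 5 20 80 320 1280 4630 4630 4630 4630

Derivation:
Computing each delay:
  i=0: min(5*4^0, 4630) = 5
  i=1: min(5*4^1, 4630) = 20
  i=2: min(5*4^2, 4630) = 80
  i=3: min(5*4^3, 4630) = 320
  i=4: min(5*4^4, 4630) = 1280
  i=5: min(5*4^5, 4630) = 4630
  i=6: min(5*4^6, 4630) = 4630
  i=7: min(5*4^7, 4630) = 4630
  i=8: min(5*4^8, 4630) = 4630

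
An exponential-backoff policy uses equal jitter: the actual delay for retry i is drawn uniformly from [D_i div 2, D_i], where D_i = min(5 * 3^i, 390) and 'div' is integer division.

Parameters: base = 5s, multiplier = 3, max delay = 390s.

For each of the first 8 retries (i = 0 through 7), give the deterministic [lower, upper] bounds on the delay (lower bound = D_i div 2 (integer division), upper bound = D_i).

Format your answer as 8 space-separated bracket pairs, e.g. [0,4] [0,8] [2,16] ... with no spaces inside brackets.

Answer: [2,5] [7,15] [22,45] [67,135] [195,390] [195,390] [195,390] [195,390]

Derivation:
Computing bounds per retry:
  i=0: D_i=min(5*3^0,390)=5, bounds=[2,5]
  i=1: D_i=min(5*3^1,390)=15, bounds=[7,15]
  i=2: D_i=min(5*3^2,390)=45, bounds=[22,45]
  i=3: D_i=min(5*3^3,390)=135, bounds=[67,135]
  i=4: D_i=min(5*3^4,390)=390, bounds=[195,390]
  i=5: D_i=min(5*3^5,390)=390, bounds=[195,390]
  i=6: D_i=min(5*3^6,390)=390, bounds=[195,390]
  i=7: D_i=min(5*3^7,390)=390, bounds=[195,390]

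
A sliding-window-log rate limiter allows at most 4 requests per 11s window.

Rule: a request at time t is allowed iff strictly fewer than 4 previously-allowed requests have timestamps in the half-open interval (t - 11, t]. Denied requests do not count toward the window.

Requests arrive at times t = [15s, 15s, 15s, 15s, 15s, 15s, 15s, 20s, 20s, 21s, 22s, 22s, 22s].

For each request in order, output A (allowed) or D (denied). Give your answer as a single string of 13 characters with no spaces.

Answer: AAAADDDDDDDDD

Derivation:
Tracking allowed requests in the window:
  req#1 t=15s: ALLOW
  req#2 t=15s: ALLOW
  req#3 t=15s: ALLOW
  req#4 t=15s: ALLOW
  req#5 t=15s: DENY
  req#6 t=15s: DENY
  req#7 t=15s: DENY
  req#8 t=20s: DENY
  req#9 t=20s: DENY
  req#10 t=21s: DENY
  req#11 t=22s: DENY
  req#12 t=22s: DENY
  req#13 t=22s: DENY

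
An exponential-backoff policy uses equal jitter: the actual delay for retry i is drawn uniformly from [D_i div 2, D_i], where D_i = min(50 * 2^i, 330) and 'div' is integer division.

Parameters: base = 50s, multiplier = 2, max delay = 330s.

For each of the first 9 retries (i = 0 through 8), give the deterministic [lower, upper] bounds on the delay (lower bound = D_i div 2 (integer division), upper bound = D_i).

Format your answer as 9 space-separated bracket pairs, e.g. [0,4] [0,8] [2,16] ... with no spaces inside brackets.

Answer: [25,50] [50,100] [100,200] [165,330] [165,330] [165,330] [165,330] [165,330] [165,330]

Derivation:
Computing bounds per retry:
  i=0: D_i=min(50*2^0,330)=50, bounds=[25,50]
  i=1: D_i=min(50*2^1,330)=100, bounds=[50,100]
  i=2: D_i=min(50*2^2,330)=200, bounds=[100,200]
  i=3: D_i=min(50*2^3,330)=330, bounds=[165,330]
  i=4: D_i=min(50*2^4,330)=330, bounds=[165,330]
  i=5: D_i=min(50*2^5,330)=330, bounds=[165,330]
  i=6: D_i=min(50*2^6,330)=330, bounds=[165,330]
  i=7: D_i=min(50*2^7,330)=330, bounds=[165,330]
  i=8: D_i=min(50*2^8,330)=330, bounds=[165,330]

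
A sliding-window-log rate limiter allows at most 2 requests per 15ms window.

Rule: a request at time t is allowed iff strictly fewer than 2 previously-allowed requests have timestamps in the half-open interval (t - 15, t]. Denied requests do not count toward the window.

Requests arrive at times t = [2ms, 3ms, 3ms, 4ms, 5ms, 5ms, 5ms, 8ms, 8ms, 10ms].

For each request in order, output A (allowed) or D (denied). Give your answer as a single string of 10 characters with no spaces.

Answer: AADDDDDDDD

Derivation:
Tracking allowed requests in the window:
  req#1 t=2ms: ALLOW
  req#2 t=3ms: ALLOW
  req#3 t=3ms: DENY
  req#4 t=4ms: DENY
  req#5 t=5ms: DENY
  req#6 t=5ms: DENY
  req#7 t=5ms: DENY
  req#8 t=8ms: DENY
  req#9 t=8ms: DENY
  req#10 t=10ms: DENY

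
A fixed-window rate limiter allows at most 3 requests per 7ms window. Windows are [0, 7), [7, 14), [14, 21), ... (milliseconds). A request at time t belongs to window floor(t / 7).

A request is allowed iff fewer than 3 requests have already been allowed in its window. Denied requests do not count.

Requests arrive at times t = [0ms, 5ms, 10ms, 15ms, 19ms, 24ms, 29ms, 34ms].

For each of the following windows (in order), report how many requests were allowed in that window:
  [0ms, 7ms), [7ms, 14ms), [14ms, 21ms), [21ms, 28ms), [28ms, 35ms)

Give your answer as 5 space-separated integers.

Processing requests:
  req#1 t=0ms (window 0): ALLOW
  req#2 t=5ms (window 0): ALLOW
  req#3 t=10ms (window 1): ALLOW
  req#4 t=15ms (window 2): ALLOW
  req#5 t=19ms (window 2): ALLOW
  req#6 t=24ms (window 3): ALLOW
  req#7 t=29ms (window 4): ALLOW
  req#8 t=34ms (window 4): ALLOW

Allowed counts by window: 2 1 2 1 2

Answer: 2 1 2 1 2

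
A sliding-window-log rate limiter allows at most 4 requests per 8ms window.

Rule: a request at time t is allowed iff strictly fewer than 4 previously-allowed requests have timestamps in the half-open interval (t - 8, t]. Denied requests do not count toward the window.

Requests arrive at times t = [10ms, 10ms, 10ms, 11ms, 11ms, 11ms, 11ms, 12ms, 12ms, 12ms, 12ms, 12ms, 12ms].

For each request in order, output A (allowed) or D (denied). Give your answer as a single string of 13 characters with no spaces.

Answer: AAAADDDDDDDDD

Derivation:
Tracking allowed requests in the window:
  req#1 t=10ms: ALLOW
  req#2 t=10ms: ALLOW
  req#3 t=10ms: ALLOW
  req#4 t=11ms: ALLOW
  req#5 t=11ms: DENY
  req#6 t=11ms: DENY
  req#7 t=11ms: DENY
  req#8 t=12ms: DENY
  req#9 t=12ms: DENY
  req#10 t=12ms: DENY
  req#11 t=12ms: DENY
  req#12 t=12ms: DENY
  req#13 t=12ms: DENY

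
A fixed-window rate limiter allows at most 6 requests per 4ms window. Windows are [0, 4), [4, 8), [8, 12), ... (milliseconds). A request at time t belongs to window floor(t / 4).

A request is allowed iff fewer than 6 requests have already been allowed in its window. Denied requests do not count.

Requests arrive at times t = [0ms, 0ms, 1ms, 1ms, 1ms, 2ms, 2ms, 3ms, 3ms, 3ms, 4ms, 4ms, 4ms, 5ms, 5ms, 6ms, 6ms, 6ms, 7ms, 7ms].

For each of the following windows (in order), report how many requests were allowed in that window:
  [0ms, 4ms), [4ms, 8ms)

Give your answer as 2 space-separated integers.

Answer: 6 6

Derivation:
Processing requests:
  req#1 t=0ms (window 0): ALLOW
  req#2 t=0ms (window 0): ALLOW
  req#3 t=1ms (window 0): ALLOW
  req#4 t=1ms (window 0): ALLOW
  req#5 t=1ms (window 0): ALLOW
  req#6 t=2ms (window 0): ALLOW
  req#7 t=2ms (window 0): DENY
  req#8 t=3ms (window 0): DENY
  req#9 t=3ms (window 0): DENY
  req#10 t=3ms (window 0): DENY
  req#11 t=4ms (window 1): ALLOW
  req#12 t=4ms (window 1): ALLOW
  req#13 t=4ms (window 1): ALLOW
  req#14 t=5ms (window 1): ALLOW
  req#15 t=5ms (window 1): ALLOW
  req#16 t=6ms (window 1): ALLOW
  req#17 t=6ms (window 1): DENY
  req#18 t=6ms (window 1): DENY
  req#19 t=7ms (window 1): DENY
  req#20 t=7ms (window 1): DENY

Allowed counts by window: 6 6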